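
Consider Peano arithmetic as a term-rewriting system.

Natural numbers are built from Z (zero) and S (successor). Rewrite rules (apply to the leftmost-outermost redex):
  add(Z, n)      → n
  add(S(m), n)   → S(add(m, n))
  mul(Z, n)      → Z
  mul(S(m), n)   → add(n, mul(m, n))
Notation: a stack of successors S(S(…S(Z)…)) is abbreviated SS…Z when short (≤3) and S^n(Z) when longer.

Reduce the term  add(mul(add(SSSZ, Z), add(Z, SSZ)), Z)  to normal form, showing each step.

Answer: normal form = S^6(Z)  (in 27 steps)

Reduction:
  start: add(mul(add(SSSZ, Z), add(Z, SSZ)), Z)
  step 1: add(mul(S(add(SSZ, Z)), add(Z, SSZ)), Z)
  step 2: add(add(add(Z, SSZ), mul(add(SSZ, Z), add(Z, SSZ))), Z)
  step 3: add(add(SSZ, mul(add(SSZ, Z), add(Z, SSZ))), Z)
  step 4: add(S(add(SZ, mul(add(SSZ, Z), add(Z, SSZ)))), Z)
  step 5: S(add(add(SZ, mul(add(SSZ, Z), add(Z, SSZ))), Z))
  step 6: S(add(S(add(Z, mul(add(SSZ, Z), add(Z, SSZ)))), Z))
  step 7: S(S(add(add(Z, mul(add(SSZ, Z), add(Z, SSZ))), Z)))
  step 8: S(S(add(mul(add(SSZ, Z), add(Z, SSZ)), Z)))
  step 9: S(S(add(mul(S(add(SZ, Z)), add(Z, SSZ)), Z)))
  step 10: S(S(add(add(add(Z, SSZ), mul(add(SZ, Z), add(Z, SSZ))), Z)))
  step 11: S(S(add(add(SSZ, mul(add(SZ, Z), add(Z, SSZ))), Z)))
  step 12: S(S(add(S(add(SZ, mul(add(SZ, Z), add(Z, SSZ)))), Z)))
  step 13: S(S(S(add(add(SZ, mul(add(SZ, Z), add(Z, SSZ))), Z))))
  step 14: S(S(S(add(S(add(Z, mul(add(SZ, Z), add(Z, SSZ)))), Z))))
  step 15: S(S(S(S(add(add(Z, mul(add(SZ, Z), add(Z, SSZ))), Z)))))
  step 16: S(S(S(S(add(mul(add(SZ, Z), add(Z, SSZ)), Z)))))
  step 17: S(S(S(S(add(mul(S(add(Z, Z)), add(Z, SSZ)), Z)))))
  step 18: S(S(S(S(add(add(add(Z, SSZ), mul(add(Z, Z), add(Z, SSZ))), Z)))))
  step 19: S(S(S(S(add(add(SSZ, mul(add(Z, Z), add(Z, SSZ))), Z)))))
  step 20: S(S(S(S(add(S(add(SZ, mul(add(Z, Z), add(Z, SSZ)))), Z)))))
  step 21: S(S(S(S(S(add(add(SZ, mul(add(Z, Z), add(Z, SSZ))), Z))))))
  step 22: S(S(S(S(S(add(S(add(Z, mul(add(Z, Z), add(Z, SSZ)))), Z))))))
  step 23: S(S(S(S(S(S(add(add(Z, mul(add(Z, Z), add(Z, SSZ))), Z)))))))
  step 24: S(S(S(S(S(S(add(mul(add(Z, Z), add(Z, SSZ)), Z)))))))
  step 25: S(S(S(S(S(S(add(mul(Z, add(Z, SSZ)), Z)))))))
  step 26: S(S(S(S(S(S(add(Z, Z)))))))
  step 27: S^6(Z)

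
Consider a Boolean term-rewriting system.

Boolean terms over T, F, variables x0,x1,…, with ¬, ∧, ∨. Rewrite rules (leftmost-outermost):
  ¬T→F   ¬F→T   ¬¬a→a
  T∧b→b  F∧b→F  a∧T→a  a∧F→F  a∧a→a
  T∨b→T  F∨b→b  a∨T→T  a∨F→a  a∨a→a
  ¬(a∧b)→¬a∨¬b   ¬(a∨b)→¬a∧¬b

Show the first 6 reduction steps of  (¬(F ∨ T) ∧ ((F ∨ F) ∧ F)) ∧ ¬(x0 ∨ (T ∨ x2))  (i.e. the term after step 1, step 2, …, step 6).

Answer: after 6 steps: F

Working:
  start: (¬(F ∨ T) ∧ ((F ∨ F) ∧ F)) ∧ ¬(x0 ∨ (T ∨ x2))
  [1] ((¬F ∧ ¬T) ∧ ((F ∨ F) ∧ F)) ∧ ¬(x0 ∨ (T ∨ x2))
  [2] ((T ∧ ¬T) ∧ ((F ∨ F) ∧ F)) ∧ ¬(x0 ∨ (T ∨ x2))
  [3] (¬T ∧ ((F ∨ F) ∧ F)) ∧ ¬(x0 ∨ (T ∨ x2))
  [4] (F ∧ ((F ∨ F) ∧ F)) ∧ ¬(x0 ∨ (T ∨ x2))
  [5] F ∧ ¬(x0 ∨ (T ∨ x2))
  [6] F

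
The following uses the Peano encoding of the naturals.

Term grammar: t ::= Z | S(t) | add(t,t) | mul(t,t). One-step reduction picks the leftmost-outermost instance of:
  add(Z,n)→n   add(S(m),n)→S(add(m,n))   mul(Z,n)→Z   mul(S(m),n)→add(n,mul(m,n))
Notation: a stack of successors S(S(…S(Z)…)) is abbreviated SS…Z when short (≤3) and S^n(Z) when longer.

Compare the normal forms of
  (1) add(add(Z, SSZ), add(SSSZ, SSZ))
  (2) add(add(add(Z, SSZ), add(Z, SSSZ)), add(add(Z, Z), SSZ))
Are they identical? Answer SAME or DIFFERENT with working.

Term A:
  start: add(add(Z, SSZ), add(SSSZ, SSZ))
  step 1: add(SSZ, add(SSSZ, SSZ))
  step 2: S(add(SZ, add(SSSZ, SSZ)))
  step 3: S(S(add(Z, add(SSSZ, SSZ))))
  step 4: S(S(add(SSSZ, SSZ)))
  step 5: S(S(S(add(SSZ, SSZ))))
  step 6: S(S(S(S(add(SZ, SSZ)))))
  step 7: S(S(S(S(S(add(Z, SSZ))))))
  step 8: S^7(Z)

Term B:
  start: add(add(add(Z, SSZ), add(Z, SSSZ)), add(add(Z, Z), SSZ))
  step 1: add(add(SSZ, add(Z, SSSZ)), add(add(Z, Z), SSZ))
  step 2: add(S(add(SZ, add(Z, SSSZ))), add(add(Z, Z), SSZ))
  step 3: S(add(add(SZ, add(Z, SSSZ)), add(add(Z, Z), SSZ)))
  step 4: S(add(S(add(Z, add(Z, SSSZ))), add(add(Z, Z), SSZ)))
  step 5: S(S(add(add(Z, add(Z, SSSZ)), add(add(Z, Z), SSZ))))
  step 6: S(S(add(add(Z, SSSZ), add(add(Z, Z), SSZ))))
  step 7: S(S(add(SSSZ, add(add(Z, Z), SSZ))))
  step 8: S(S(S(add(SSZ, add(add(Z, Z), SSZ)))))
  step 9: S(S(S(S(add(SZ, add(add(Z, Z), SSZ))))))
  step 10: S(S(S(S(S(add(Z, add(add(Z, Z), SSZ)))))))
  step 11: S(S(S(S(S(add(add(Z, Z), SSZ))))))
  step 12: S(S(S(S(S(add(Z, SSZ))))))
  step 13: S^7(Z)

Answer: SAME — A ⇓ S^7(Z), B ⇓ S^7(Z)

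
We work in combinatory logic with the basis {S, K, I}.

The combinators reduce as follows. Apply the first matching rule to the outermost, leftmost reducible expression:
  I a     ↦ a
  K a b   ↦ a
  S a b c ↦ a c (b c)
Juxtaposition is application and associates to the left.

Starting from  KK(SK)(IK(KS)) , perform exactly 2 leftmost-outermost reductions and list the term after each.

  start: KK(SK)(IK(KS))
  [1] K(IK(KS))
  [2] K(K(KS))

Answer: after 2 steps: K(K(KS))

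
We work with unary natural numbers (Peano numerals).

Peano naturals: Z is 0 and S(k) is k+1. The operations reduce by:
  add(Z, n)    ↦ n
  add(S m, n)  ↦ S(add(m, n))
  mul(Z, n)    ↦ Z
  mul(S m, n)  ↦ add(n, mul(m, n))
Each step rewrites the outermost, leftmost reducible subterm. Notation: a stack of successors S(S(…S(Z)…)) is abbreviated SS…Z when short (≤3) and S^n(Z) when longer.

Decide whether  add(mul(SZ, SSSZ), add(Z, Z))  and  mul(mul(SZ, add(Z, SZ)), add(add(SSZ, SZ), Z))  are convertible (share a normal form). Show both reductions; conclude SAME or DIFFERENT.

Answer: SAME — A ⇓ SSSZ, B ⇓ SSSZ

Derivation:
Term A:
  start: add(mul(SZ, SSSZ), add(Z, Z))
  [1] add(add(SSSZ, mul(Z, SSSZ)), add(Z, Z))
  [2] add(S(add(SSZ, mul(Z, SSSZ))), add(Z, Z))
  [3] S(add(add(SSZ, mul(Z, SSSZ)), add(Z, Z)))
  [4] S(add(S(add(SZ, mul(Z, SSSZ))), add(Z, Z)))
  [5] S(S(add(add(SZ, mul(Z, SSSZ)), add(Z, Z))))
  [6] S(S(add(S(add(Z, mul(Z, SSSZ))), add(Z, Z))))
  [7] S(S(S(add(add(Z, mul(Z, SSSZ)), add(Z, Z)))))
  [8] S(S(S(add(mul(Z, SSSZ), add(Z, Z)))))
  [9] S(S(S(add(Z, add(Z, Z)))))
  [10] S(S(S(add(Z, Z))))
  [11] SSSZ

Term B:
  start: mul(mul(SZ, add(Z, SZ)), add(add(SSZ, SZ), Z))
  [1] mul(add(add(Z, SZ), mul(Z, add(Z, SZ))), add(add(SSZ, SZ), Z))
  [2] mul(add(SZ, mul(Z, add(Z, SZ))), add(add(SSZ, SZ), Z))
  [3] mul(S(add(Z, mul(Z, add(Z, SZ)))), add(add(SSZ, SZ), Z))
  [4] add(add(add(SSZ, SZ), Z), mul(add(Z, mul(Z, add(Z, SZ))), add(add(SSZ, SZ), Z)))
  [5] add(add(S(add(SZ, SZ)), Z), mul(add(Z, mul(Z, add(Z, SZ))), add(add(SSZ, SZ), Z)))
  [6] add(S(add(add(SZ, SZ), Z)), mul(add(Z, mul(Z, add(Z, SZ))), add(add(SSZ, SZ), Z)))
  [7] S(add(add(add(SZ, SZ), Z), mul(add(Z, mul(Z, add(Z, SZ))), add(add(SSZ, SZ), Z))))
  [8] S(add(add(S(add(Z, SZ)), Z), mul(add(Z, mul(Z, add(Z, SZ))), add(add(SSZ, SZ), Z))))
  [9] S(add(S(add(add(Z, SZ), Z)), mul(add(Z, mul(Z, add(Z, SZ))), add(add(SSZ, SZ), Z))))
  [10] S(S(add(add(add(Z, SZ), Z), mul(add(Z, mul(Z, add(Z, SZ))), add(add(SSZ, SZ), Z)))))
  [11] S(S(add(add(SZ, Z), mul(add(Z, mul(Z, add(Z, SZ))), add(add(SSZ, SZ), Z)))))
  [12] S(S(add(S(add(Z, Z)), mul(add(Z, mul(Z, add(Z, SZ))), add(add(SSZ, SZ), Z)))))
  [13] S(S(S(add(add(Z, Z), mul(add(Z, mul(Z, add(Z, SZ))), add(add(SSZ, SZ), Z))))))
  [14] S(S(S(add(Z, mul(add(Z, mul(Z, add(Z, SZ))), add(add(SSZ, SZ), Z))))))
  [15] S(S(S(mul(add(Z, mul(Z, add(Z, SZ))), add(add(SSZ, SZ), Z)))))
  [16] S(S(S(mul(mul(Z, add(Z, SZ)), add(add(SSZ, SZ), Z)))))
  [17] S(S(S(mul(Z, add(add(SSZ, SZ), Z)))))
  [18] SSSZ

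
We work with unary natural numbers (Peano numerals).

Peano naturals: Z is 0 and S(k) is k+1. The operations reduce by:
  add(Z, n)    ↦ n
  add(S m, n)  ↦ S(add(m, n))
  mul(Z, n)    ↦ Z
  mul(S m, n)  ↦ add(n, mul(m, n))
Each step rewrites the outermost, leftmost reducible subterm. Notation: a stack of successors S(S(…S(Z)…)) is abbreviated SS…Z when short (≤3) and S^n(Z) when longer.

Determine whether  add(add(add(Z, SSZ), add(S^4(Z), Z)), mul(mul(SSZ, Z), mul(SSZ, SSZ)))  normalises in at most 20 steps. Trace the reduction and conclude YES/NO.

  start: add(add(add(Z, SSZ), add(S^4(Z), Z)), mul(mul(SSZ, Z), mul(SSZ, SSZ)))
  [1] add(add(SSZ, add(S^4(Z), Z)), mul(mul(SSZ, Z), mul(SSZ, SSZ)))
  [2] add(S(add(SZ, add(S^4(Z), Z))), mul(mul(SSZ, Z), mul(SSZ, SSZ)))
  [3] S(add(add(SZ, add(S^4(Z), Z)), mul(mul(SSZ, Z), mul(SSZ, SSZ))))
  [4] S(add(S(add(Z, add(S^4(Z), Z))), mul(mul(SSZ, Z), mul(SSZ, SSZ))))
  [5] S(S(add(add(Z, add(S^4(Z), Z)), mul(mul(SSZ, Z), mul(SSZ, SSZ)))))
  [6] S(S(add(add(S^4(Z), Z), mul(mul(SSZ, Z), mul(SSZ, SSZ)))))
  [7] S(S(add(S(add(SSSZ, Z)), mul(mul(SSZ, Z), mul(SSZ, SSZ)))))
  [8] S(S(S(add(add(SSSZ, Z), mul(mul(SSZ, Z), mul(SSZ, SSZ))))))
  [9] S(S(S(add(S(add(SSZ, Z)), mul(mul(SSZ, Z), mul(SSZ, SSZ))))))
  [10] S(S(S(S(add(add(SSZ, Z), mul(mul(SSZ, Z), mul(SSZ, SSZ)))))))
  [11] S(S(S(S(add(S(add(SZ, Z)), mul(mul(SSZ, Z), mul(SSZ, SSZ)))))))
  [12] S(S(S(S(S(add(add(SZ, Z), mul(mul(SSZ, Z), mul(SSZ, SSZ))))))))
  [13] S(S(S(S(S(add(S(add(Z, Z)), mul(mul(SSZ, Z), mul(SSZ, SSZ))))))))
  [14] S(S(S(S(S(S(add(add(Z, Z), mul(mul(SSZ, Z), mul(SSZ, SSZ)))))))))
  [15] S(S(S(S(S(S(add(Z, mul(mul(SSZ, Z), mul(SSZ, SSZ)))))))))
  [16] S(S(S(S(S(S(mul(mul(SSZ, Z), mul(SSZ, SSZ))))))))
  [17] S(S(S(S(S(S(mul(add(Z, mul(SZ, Z)), mul(SSZ, SSZ))))))))
  [18] S(S(S(S(S(S(mul(mul(SZ, Z), mul(SSZ, SSZ))))))))
  [19] S(S(S(S(S(S(mul(add(Z, mul(Z, Z)), mul(SSZ, SSZ))))))))
  [20] S(S(S(S(S(S(mul(mul(Z, Z), mul(SSZ, SSZ))))))))

Answer: NO — after 20 steps the term is S(S(S(S(S(S(mul(mul(Z, Z), mul(SSZ, SSZ)))))))), not yet normal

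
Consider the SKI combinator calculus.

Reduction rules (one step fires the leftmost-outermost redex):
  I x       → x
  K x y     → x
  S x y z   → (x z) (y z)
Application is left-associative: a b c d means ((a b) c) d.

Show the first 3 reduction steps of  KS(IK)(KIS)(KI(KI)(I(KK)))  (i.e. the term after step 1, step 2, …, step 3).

  start: KS(IK)(KIS)(KI(KI)(I(KK)))
  step 1: S(KIS)(KI(KI)(I(KK)))
  step 2: SI(KI(KI)(I(KK)))
  step 3: SI(I(I(KK)))

Answer: after 3 steps: SI(I(I(KK)))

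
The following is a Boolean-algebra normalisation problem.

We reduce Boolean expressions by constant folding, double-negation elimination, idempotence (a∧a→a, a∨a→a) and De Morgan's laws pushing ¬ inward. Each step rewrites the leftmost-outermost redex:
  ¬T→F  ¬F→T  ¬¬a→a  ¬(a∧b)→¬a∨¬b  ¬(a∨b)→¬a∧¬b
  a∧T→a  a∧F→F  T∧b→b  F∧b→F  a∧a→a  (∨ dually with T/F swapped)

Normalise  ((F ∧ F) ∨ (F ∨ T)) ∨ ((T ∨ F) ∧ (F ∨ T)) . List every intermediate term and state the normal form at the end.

Answer: normal form = T  (in 4 steps)

Working:
  start: ((F ∧ F) ∨ (F ∨ T)) ∨ ((T ∨ F) ∧ (F ∨ T))
  [1] (F ∨ (F ∨ T)) ∨ ((T ∨ F) ∧ (F ∨ T))
  [2] (F ∨ T) ∨ ((T ∨ F) ∧ (F ∨ T))
  [3] T ∨ ((T ∨ F) ∧ (F ∨ T))
  [4] T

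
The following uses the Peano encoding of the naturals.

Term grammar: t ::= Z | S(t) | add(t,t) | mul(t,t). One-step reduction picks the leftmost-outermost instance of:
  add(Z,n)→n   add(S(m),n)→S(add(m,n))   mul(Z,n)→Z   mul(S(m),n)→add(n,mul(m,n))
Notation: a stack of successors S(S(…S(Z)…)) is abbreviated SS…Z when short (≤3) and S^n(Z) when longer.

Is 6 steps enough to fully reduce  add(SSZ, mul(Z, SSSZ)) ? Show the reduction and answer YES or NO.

Answer: YES — reaches normal form SSZ in 4 ≤ 6 steps

Reduction:
  start: add(SSZ, mul(Z, SSSZ))
  step 1: S(add(SZ, mul(Z, SSSZ)))
  step 2: S(S(add(Z, mul(Z, SSSZ))))
  step 3: S(S(mul(Z, SSSZ)))
  step 4: SSZ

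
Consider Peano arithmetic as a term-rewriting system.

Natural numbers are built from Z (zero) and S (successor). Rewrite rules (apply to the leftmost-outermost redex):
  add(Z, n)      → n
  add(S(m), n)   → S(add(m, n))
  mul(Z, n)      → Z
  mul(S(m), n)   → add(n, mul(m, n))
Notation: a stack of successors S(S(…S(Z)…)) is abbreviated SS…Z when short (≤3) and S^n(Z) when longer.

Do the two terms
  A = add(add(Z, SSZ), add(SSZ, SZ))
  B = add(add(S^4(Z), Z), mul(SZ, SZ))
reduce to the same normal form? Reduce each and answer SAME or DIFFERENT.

Answer: SAME — A ⇓ S^5(Z), B ⇓ S^5(Z)

Working:
Term A:
  start: add(add(Z, SSZ), add(SSZ, SZ))
  step 1: add(SSZ, add(SSZ, SZ))
  step 2: S(add(SZ, add(SSZ, SZ)))
  step 3: S(S(add(Z, add(SSZ, SZ))))
  step 4: S(S(add(SSZ, SZ)))
  step 5: S(S(S(add(SZ, SZ))))
  step 6: S(S(S(S(add(Z, SZ)))))
  step 7: S^5(Z)

Term B:
  start: add(add(S^4(Z), Z), mul(SZ, SZ))
  step 1: add(S(add(SSSZ, Z)), mul(SZ, SZ))
  step 2: S(add(add(SSSZ, Z), mul(SZ, SZ)))
  step 3: S(add(S(add(SSZ, Z)), mul(SZ, SZ)))
  step 4: S(S(add(add(SSZ, Z), mul(SZ, SZ))))
  step 5: S(S(add(S(add(SZ, Z)), mul(SZ, SZ))))
  step 6: S(S(S(add(add(SZ, Z), mul(SZ, SZ)))))
  step 7: S(S(S(add(S(add(Z, Z)), mul(SZ, SZ)))))
  step 8: S(S(S(S(add(add(Z, Z), mul(SZ, SZ))))))
  step 9: S(S(S(S(add(Z, mul(SZ, SZ))))))
  step 10: S(S(S(S(mul(SZ, SZ)))))
  step 11: S(S(S(S(add(SZ, mul(Z, SZ))))))
  step 12: S(S(S(S(S(add(Z, mul(Z, SZ)))))))
  step 13: S(S(S(S(S(mul(Z, SZ))))))
  step 14: S^5(Z)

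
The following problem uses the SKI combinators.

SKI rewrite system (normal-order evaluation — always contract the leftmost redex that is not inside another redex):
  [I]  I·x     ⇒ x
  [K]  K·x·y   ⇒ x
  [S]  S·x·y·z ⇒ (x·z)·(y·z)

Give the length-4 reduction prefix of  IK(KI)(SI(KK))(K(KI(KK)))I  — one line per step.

Answer: after 4 steps: I

Reduction:
  start: IK(KI)(SI(KK))(K(KI(KK)))I
  →1  K(KI)(SI(KK))(K(KI(KK)))I
  →2  KI(K(KI(KK)))I
  →3  II
  →4  I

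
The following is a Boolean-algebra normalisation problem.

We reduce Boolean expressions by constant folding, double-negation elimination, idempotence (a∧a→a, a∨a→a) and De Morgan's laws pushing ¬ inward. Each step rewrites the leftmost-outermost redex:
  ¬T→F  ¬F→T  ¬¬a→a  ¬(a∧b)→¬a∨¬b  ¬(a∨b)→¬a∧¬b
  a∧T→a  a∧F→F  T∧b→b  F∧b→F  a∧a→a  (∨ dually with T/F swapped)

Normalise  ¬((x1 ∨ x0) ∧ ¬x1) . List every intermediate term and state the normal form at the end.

  start: ¬((x1 ∨ x0) ∧ ¬x1)
  step 1: ¬(x1 ∨ x0) ∨ ¬¬x1
  step 2: (¬x1 ∧ ¬x0) ∨ ¬¬x1
  step 3: (¬x1 ∧ ¬x0) ∨ x1

Answer: normal form = (¬x1 ∧ ¬x0) ∨ x1  (in 3 steps)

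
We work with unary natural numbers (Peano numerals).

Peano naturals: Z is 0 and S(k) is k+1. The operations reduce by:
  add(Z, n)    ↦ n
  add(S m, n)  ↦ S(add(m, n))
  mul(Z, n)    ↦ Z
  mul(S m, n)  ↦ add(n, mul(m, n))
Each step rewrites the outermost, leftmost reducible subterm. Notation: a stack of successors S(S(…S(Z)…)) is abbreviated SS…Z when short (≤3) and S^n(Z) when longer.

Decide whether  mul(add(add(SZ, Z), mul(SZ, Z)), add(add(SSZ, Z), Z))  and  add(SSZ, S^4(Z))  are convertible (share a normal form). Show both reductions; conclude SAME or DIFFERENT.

Answer: DIFFERENT — A ⇓ SSZ, B ⇓ S^6(Z)

Derivation:
Term A:
  start: mul(add(add(SZ, Z), mul(SZ, Z)), add(add(SSZ, Z), Z))
  →1  mul(add(S(add(Z, Z)), mul(SZ, Z)), add(add(SSZ, Z), Z))
  →2  mul(S(add(add(Z, Z), mul(SZ, Z))), add(add(SSZ, Z), Z))
  →3  add(add(add(SSZ, Z), Z), mul(add(add(Z, Z), mul(SZ, Z)), add(add(SSZ, Z), Z)))
  →4  add(add(S(add(SZ, Z)), Z), mul(add(add(Z, Z), mul(SZ, Z)), add(add(SSZ, Z), Z)))
  →5  add(S(add(add(SZ, Z), Z)), mul(add(add(Z, Z), mul(SZ, Z)), add(add(SSZ, Z), Z)))
  →6  S(add(add(add(SZ, Z), Z), mul(add(add(Z, Z), mul(SZ, Z)), add(add(SSZ, Z), Z))))
  →7  S(add(add(S(add(Z, Z)), Z), mul(add(add(Z, Z), mul(SZ, Z)), add(add(SSZ, Z), Z))))
  →8  S(add(S(add(add(Z, Z), Z)), mul(add(add(Z, Z), mul(SZ, Z)), add(add(SSZ, Z), Z))))
  →9  S(S(add(add(add(Z, Z), Z), mul(add(add(Z, Z), mul(SZ, Z)), add(add(SSZ, Z), Z)))))
  →10  S(S(add(add(Z, Z), mul(add(add(Z, Z), mul(SZ, Z)), add(add(SSZ, Z), Z)))))
  →11  S(S(add(Z, mul(add(add(Z, Z), mul(SZ, Z)), add(add(SSZ, Z), Z)))))
  →12  S(S(mul(add(add(Z, Z), mul(SZ, Z)), add(add(SSZ, Z), Z))))
  →13  S(S(mul(add(Z, mul(SZ, Z)), add(add(SSZ, Z), Z))))
  →14  S(S(mul(mul(SZ, Z), add(add(SSZ, Z), Z))))
  →15  S(S(mul(add(Z, mul(Z, Z)), add(add(SSZ, Z), Z))))
  →16  S(S(mul(mul(Z, Z), add(add(SSZ, Z), Z))))
  →17  S(S(mul(Z, add(add(SSZ, Z), Z))))
  →18  SSZ

Term B:
  start: add(SSZ, S^4(Z))
  →1  S(add(SZ, S^4(Z)))
  →2  S(S(add(Z, S^4(Z))))
  →3  S^6(Z)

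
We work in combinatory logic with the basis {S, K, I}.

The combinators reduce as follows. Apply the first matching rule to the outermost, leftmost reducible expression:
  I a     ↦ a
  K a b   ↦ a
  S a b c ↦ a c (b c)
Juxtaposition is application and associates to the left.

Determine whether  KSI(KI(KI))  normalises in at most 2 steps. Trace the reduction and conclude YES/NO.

Answer: YES — reaches normal form SI in 2 ≤ 2 steps

Derivation:
  start: KSI(KI(KI))
  →1  S(KI(KI))
  →2  SI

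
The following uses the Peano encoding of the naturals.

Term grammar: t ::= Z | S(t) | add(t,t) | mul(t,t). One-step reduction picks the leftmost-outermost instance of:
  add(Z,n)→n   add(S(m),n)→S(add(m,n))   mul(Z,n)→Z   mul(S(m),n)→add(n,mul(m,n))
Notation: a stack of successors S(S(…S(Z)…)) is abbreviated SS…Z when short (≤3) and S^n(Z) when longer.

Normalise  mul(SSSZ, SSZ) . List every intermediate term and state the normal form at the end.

  start: mul(SSSZ, SSZ)
  step 1: add(SSZ, mul(SSZ, SSZ))
  step 2: S(add(SZ, mul(SSZ, SSZ)))
  step 3: S(S(add(Z, mul(SSZ, SSZ))))
  step 4: S(S(mul(SSZ, SSZ)))
  step 5: S(S(add(SSZ, mul(SZ, SSZ))))
  step 6: S(S(S(add(SZ, mul(SZ, SSZ)))))
  step 7: S(S(S(S(add(Z, mul(SZ, SSZ))))))
  step 8: S(S(S(S(mul(SZ, SSZ)))))
  step 9: S(S(S(S(add(SSZ, mul(Z, SSZ))))))
  step 10: S(S(S(S(S(add(SZ, mul(Z, SSZ)))))))
  step 11: S(S(S(S(S(S(add(Z, mul(Z, SSZ))))))))
  step 12: S(S(S(S(S(S(mul(Z, SSZ)))))))
  step 13: S^6(Z)

Answer: normal form = S^6(Z)  (in 13 steps)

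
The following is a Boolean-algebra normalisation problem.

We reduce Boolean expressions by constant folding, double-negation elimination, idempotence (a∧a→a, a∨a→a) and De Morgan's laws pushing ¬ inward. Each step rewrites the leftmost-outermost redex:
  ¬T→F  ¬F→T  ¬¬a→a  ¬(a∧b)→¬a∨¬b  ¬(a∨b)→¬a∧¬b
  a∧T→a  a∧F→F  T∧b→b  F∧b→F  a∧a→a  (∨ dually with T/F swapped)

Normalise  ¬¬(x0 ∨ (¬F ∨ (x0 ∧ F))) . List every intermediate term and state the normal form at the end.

  start: ¬¬(x0 ∨ (¬F ∨ (x0 ∧ F)))
  step 1: x0 ∨ (¬F ∨ (x0 ∧ F))
  step 2: x0 ∨ (T ∨ (x0 ∧ F))
  step 3: x0 ∨ T
  step 4: T

Answer: normal form = T  (in 4 steps)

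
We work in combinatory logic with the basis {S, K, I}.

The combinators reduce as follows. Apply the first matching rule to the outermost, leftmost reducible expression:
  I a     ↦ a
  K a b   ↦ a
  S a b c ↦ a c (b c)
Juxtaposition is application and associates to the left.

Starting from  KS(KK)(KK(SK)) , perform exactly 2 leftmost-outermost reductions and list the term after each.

Answer: after 2 steps: SK

Reduction:
  start: KS(KK)(KK(SK))
  step 1: S(KK(SK))
  step 2: SK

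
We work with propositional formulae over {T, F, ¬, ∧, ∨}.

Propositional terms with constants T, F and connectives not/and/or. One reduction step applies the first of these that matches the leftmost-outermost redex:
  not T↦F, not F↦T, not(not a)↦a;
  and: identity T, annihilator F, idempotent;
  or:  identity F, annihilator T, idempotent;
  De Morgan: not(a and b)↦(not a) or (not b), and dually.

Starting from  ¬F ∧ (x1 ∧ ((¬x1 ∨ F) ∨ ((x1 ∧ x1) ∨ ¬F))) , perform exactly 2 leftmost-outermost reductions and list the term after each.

  start: ¬F ∧ (x1 ∧ ((¬x1 ∨ F) ∨ ((x1 ∧ x1) ∨ ¬F)))
  step 1: T ∧ (x1 ∧ ((¬x1 ∨ F) ∨ ((x1 ∧ x1) ∨ ¬F)))
  step 2: x1 ∧ ((¬x1 ∨ F) ∨ ((x1 ∧ x1) ∨ ¬F))

Answer: after 2 steps: x1 ∧ ((¬x1 ∨ F) ∨ ((x1 ∧ x1) ∨ ¬F))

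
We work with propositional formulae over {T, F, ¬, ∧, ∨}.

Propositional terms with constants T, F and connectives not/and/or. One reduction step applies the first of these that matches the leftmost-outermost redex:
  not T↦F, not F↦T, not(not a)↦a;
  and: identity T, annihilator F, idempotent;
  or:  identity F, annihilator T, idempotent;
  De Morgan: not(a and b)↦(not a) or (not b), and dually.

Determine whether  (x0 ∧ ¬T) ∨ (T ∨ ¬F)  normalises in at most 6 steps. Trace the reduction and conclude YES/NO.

Answer: YES — reaches normal form T in 4 ≤ 6 steps

Reduction:
  start: (x0 ∧ ¬T) ∨ (T ∨ ¬F)
  step 1: (x0 ∧ F) ∨ (T ∨ ¬F)
  step 2: F ∨ (T ∨ ¬F)
  step 3: T ∨ ¬F
  step 4: T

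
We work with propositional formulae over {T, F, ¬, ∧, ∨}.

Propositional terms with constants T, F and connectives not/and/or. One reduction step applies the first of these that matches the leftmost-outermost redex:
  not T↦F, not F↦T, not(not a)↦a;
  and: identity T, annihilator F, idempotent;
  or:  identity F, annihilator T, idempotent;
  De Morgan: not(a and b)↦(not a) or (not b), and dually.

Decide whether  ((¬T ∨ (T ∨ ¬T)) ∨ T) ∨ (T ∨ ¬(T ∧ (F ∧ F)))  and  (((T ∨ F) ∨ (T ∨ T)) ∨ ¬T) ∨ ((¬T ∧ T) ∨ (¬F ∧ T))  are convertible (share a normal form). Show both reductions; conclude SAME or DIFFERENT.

Term A:
  start: ((¬T ∨ (T ∨ ¬T)) ∨ T) ∨ (T ∨ ¬(T ∧ (F ∧ F)))
  [1] T ∨ (T ∨ ¬(T ∧ (F ∧ F)))
  [2] T

Term B:
  start: (((T ∨ F) ∨ (T ∨ T)) ∨ ¬T) ∨ ((¬T ∧ T) ∨ (¬F ∧ T))
  [1] ((T ∨ (T ∨ T)) ∨ ¬T) ∨ ((¬T ∧ T) ∨ (¬F ∧ T))
  [2] (T ∨ ¬T) ∨ ((¬T ∧ T) ∨ (¬F ∧ T))
  [3] T ∨ ((¬T ∧ T) ∨ (¬F ∧ T))
  [4] T

Answer: SAME — A ⇓ T, B ⇓ T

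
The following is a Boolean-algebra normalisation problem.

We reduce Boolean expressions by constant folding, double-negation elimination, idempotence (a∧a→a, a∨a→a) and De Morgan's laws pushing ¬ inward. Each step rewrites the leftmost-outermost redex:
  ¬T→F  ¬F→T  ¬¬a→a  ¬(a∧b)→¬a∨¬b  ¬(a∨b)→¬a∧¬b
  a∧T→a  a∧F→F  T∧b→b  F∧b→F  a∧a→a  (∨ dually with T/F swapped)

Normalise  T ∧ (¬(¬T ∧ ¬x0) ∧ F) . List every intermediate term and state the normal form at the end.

  start: T ∧ (¬(¬T ∧ ¬x0) ∧ F)
  →1  ¬(¬T ∧ ¬x0) ∧ F
  →2  F

Answer: normal form = F  (in 2 steps)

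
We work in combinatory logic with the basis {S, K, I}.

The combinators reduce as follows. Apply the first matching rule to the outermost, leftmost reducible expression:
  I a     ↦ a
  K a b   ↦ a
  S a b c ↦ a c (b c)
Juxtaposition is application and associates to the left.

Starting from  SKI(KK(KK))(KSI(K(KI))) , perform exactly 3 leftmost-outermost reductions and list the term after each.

Answer: after 3 steps: K(KSI(K(KI)))

Derivation:
  start: SKI(KK(KK))(KSI(K(KI)))
  →1  K(KK(KK))(I(KK(KK)))(KSI(K(KI)))
  →2  KK(KK)(KSI(K(KI)))
  →3  K(KSI(K(KI)))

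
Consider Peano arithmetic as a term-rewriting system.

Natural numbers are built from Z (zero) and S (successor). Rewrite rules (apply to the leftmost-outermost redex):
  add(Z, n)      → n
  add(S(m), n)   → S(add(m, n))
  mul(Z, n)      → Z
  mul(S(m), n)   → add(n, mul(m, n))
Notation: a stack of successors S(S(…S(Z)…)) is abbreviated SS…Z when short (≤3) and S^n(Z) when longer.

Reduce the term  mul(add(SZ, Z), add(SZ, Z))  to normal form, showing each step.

  start: mul(add(SZ, Z), add(SZ, Z))
  [1] mul(S(add(Z, Z)), add(SZ, Z))
  [2] add(add(SZ, Z), mul(add(Z, Z), add(SZ, Z)))
  [3] add(S(add(Z, Z)), mul(add(Z, Z), add(SZ, Z)))
  [4] S(add(add(Z, Z), mul(add(Z, Z), add(SZ, Z))))
  [5] S(add(Z, mul(add(Z, Z), add(SZ, Z))))
  [6] S(mul(add(Z, Z), add(SZ, Z)))
  [7] S(mul(Z, add(SZ, Z)))
  [8] SZ

Answer: normal form = SZ  (in 8 steps)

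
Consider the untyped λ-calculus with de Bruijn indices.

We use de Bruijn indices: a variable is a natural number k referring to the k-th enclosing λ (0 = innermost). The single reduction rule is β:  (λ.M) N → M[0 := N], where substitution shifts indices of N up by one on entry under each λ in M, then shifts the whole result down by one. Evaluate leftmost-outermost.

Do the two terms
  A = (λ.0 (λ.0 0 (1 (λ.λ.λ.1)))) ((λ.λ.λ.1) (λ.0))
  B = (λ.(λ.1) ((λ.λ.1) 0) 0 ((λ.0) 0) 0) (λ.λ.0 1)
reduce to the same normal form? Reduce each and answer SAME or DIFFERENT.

Answer: DIFFERENT — A ⇓ λ.λ.0 0 (λ.λ.λ.λ.1), B ⇓ λ.0 (λ.λ.0 1)

Reduction:
Term A:
  start: (λ.0 (λ.0 0 (1 (λ.λ.λ.1)))) ((λ.λ.λ.1) (λ.0))
  [1] (λ.λ.λ.1) (λ.0) (λ.0 0 ((λ.λ.λ.1) (λ.0) (λ.λ.λ.1)))
  [2] (λ.λ.1) (λ.0 0 ((λ.λ.λ.1) (λ.0) (λ.λ.λ.1)))
  [3] λ.λ.0 0 ((λ.λ.λ.1) (λ.0) (λ.λ.λ.1))
  [4] λ.λ.0 0 ((λ.λ.1) (λ.λ.λ.1))
  [5] λ.λ.0 0 (λ.λ.λ.λ.1)

Term B:
  start: (λ.(λ.1) ((λ.λ.1) 0) 0 ((λ.0) 0) 0) (λ.λ.0 1)
  [1] (λ.λ.λ.0 1) ((λ.λ.1) (λ.λ.0 1)) (λ.λ.0 1) ((λ.0) (λ.λ.0 1)) (λ.λ.0 1)
  [2] (λ.λ.0 1) (λ.λ.0 1) ((λ.0) (λ.λ.0 1)) (λ.λ.0 1)
  [3] (λ.0 (λ.λ.0 1)) ((λ.0) (λ.λ.0 1)) (λ.λ.0 1)
  [4] (λ.0) (λ.λ.0 1) (λ.λ.0 1) (λ.λ.0 1)
  [5] (λ.λ.0 1) (λ.λ.0 1) (λ.λ.0 1)
  [6] (λ.0 (λ.λ.0 1)) (λ.λ.0 1)
  [7] (λ.λ.0 1) (λ.λ.0 1)
  [8] λ.0 (λ.λ.0 1)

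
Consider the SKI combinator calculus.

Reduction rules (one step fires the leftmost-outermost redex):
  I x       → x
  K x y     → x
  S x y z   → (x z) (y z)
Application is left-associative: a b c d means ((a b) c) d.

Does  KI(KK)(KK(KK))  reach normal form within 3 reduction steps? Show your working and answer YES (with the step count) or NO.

  start: KI(KK)(KK(KK))
  [1] I(KK(KK))
  [2] KK(KK)
  [3] K

Answer: YES — reaches normal form K in 3 ≤ 3 steps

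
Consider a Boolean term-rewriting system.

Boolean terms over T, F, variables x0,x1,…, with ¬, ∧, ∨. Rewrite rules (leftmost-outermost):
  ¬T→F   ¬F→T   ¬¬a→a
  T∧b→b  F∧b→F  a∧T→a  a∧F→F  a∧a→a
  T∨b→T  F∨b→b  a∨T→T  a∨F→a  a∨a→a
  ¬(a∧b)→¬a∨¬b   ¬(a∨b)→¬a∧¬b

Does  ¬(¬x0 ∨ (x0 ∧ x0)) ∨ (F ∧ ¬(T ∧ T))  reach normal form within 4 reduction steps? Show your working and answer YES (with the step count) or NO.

Answer: NO — after 4 steps the term is (x0 ∧ ¬x0) ∨ (F ∧ ¬(T ∧ T)), not yet normal

Working:
  start: ¬(¬x0 ∨ (x0 ∧ x0)) ∨ (F ∧ ¬(T ∧ T))
  step 1: (¬¬x0 ∧ ¬(x0 ∧ x0)) ∨ (F ∧ ¬(T ∧ T))
  step 2: (x0 ∧ ¬(x0 ∧ x0)) ∨ (F ∧ ¬(T ∧ T))
  step 3: (x0 ∧ (¬x0 ∨ ¬x0)) ∨ (F ∧ ¬(T ∧ T))
  step 4: (x0 ∧ ¬x0) ∨ (F ∧ ¬(T ∧ T))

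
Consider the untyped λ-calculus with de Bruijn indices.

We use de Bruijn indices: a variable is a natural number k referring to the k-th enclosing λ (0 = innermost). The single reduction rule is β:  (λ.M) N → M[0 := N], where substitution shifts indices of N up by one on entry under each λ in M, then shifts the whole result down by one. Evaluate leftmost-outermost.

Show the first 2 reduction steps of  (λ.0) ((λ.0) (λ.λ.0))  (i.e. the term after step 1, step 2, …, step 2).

  start: (λ.0) ((λ.0) (λ.λ.0))
  →1  (λ.0) (λ.λ.0)
  →2  λ.λ.0

Answer: after 2 steps: λ.λ.0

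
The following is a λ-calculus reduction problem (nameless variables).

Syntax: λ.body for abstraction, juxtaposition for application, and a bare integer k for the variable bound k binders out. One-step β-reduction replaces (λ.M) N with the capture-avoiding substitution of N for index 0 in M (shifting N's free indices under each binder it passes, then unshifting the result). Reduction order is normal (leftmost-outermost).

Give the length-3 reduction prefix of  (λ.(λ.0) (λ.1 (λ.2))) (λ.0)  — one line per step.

  start: (λ.(λ.0) (λ.1 (λ.2))) (λ.0)
  step 1: (λ.0) (λ.(λ.0) (λ.λ.0))
  step 2: λ.(λ.0) (λ.λ.0)
  step 3: λ.λ.λ.0

Answer: after 3 steps: λ.λ.λ.0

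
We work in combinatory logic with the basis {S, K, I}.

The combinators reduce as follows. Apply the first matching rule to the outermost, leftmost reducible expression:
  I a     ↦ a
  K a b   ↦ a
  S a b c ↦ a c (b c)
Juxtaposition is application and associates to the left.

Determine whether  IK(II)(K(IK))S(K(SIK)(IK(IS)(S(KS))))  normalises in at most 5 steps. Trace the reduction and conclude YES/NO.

  start: IK(II)(K(IK))S(K(SIK)(IK(IS)(S(KS))))
  step 1: K(II)(K(IK))S(K(SIK)(IK(IS)(S(KS))))
  step 2: IIS(K(SIK)(IK(IS)(S(KS))))
  step 3: IS(K(SIK)(IK(IS)(S(KS))))
  step 4: S(K(SIK)(IK(IS)(S(KS))))
  step 5: S(SIK)

Answer: YES — reaches normal form S(SIK) in 5 ≤ 5 steps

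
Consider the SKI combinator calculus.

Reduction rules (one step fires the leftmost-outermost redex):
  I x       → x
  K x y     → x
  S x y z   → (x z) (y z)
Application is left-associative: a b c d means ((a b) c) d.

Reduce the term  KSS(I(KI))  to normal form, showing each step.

  start: KSS(I(KI))
  step 1: S(I(KI))
  step 2: S(KI)

Answer: normal form = S(KI)  (in 2 steps)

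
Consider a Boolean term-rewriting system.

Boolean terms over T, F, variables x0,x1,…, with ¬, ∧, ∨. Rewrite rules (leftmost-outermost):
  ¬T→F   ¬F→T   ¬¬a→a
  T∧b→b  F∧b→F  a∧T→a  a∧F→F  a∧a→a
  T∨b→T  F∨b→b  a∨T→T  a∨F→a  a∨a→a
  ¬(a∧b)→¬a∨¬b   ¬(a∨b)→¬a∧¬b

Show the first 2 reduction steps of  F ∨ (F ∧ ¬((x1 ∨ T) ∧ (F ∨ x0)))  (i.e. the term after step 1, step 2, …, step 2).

  start: F ∨ (F ∧ ¬((x1 ∨ T) ∧ (F ∨ x0)))
  →1  F ∧ ¬((x1 ∨ T) ∧ (F ∨ x0))
  →2  F

Answer: after 2 steps: F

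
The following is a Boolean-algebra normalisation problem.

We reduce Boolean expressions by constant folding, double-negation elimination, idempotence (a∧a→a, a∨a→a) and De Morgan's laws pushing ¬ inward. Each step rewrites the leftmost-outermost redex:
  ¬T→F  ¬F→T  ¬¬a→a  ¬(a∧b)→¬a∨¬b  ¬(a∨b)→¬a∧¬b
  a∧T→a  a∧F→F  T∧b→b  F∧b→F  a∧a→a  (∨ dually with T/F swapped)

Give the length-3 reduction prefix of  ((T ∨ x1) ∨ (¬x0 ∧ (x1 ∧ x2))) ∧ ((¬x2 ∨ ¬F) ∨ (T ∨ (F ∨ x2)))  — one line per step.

Answer: after 3 steps: (¬x2 ∨ ¬F) ∨ (T ∨ (F ∨ x2))

Derivation:
  start: ((T ∨ x1) ∨ (¬x0 ∧ (x1 ∧ x2))) ∧ ((¬x2 ∨ ¬F) ∨ (T ∨ (F ∨ x2)))
  step 1: (T ∨ (¬x0 ∧ (x1 ∧ x2))) ∧ ((¬x2 ∨ ¬F) ∨ (T ∨ (F ∨ x2)))
  step 2: T ∧ ((¬x2 ∨ ¬F) ∨ (T ∨ (F ∨ x2)))
  step 3: (¬x2 ∨ ¬F) ∨ (T ∨ (F ∨ x2))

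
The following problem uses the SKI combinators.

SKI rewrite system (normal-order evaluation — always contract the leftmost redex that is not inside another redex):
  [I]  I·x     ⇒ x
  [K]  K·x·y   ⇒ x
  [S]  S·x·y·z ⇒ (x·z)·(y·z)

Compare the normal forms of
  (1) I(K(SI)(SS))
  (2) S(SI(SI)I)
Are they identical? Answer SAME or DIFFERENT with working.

Term A:
  start: I(K(SI)(SS))
  →1  K(SI)(SS)
  →2  SI

Term B:
  start: S(SI(SI)I)
  →1  S(II(SII))
  →2  S(I(SII))
  →3  S(SII)

Answer: DIFFERENT — A ⇓ SI, B ⇓ S(SII)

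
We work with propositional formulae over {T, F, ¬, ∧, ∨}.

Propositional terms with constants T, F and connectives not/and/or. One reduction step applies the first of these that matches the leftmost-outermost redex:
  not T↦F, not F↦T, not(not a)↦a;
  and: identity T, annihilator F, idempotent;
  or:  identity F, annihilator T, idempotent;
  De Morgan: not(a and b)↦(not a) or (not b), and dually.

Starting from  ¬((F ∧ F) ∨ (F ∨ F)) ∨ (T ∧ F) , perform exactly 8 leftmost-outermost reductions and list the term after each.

Answer: after 8 steps: T ∨ (T ∧ F)

Reduction:
  start: ¬((F ∧ F) ∨ (F ∨ F)) ∨ (T ∧ F)
  [1] (¬(F ∧ F) ∧ ¬(F ∨ F)) ∨ (T ∧ F)
  [2] ((¬F ∨ ¬F) ∧ ¬(F ∨ F)) ∨ (T ∧ F)
  [3] (¬F ∧ ¬(F ∨ F)) ∨ (T ∧ F)
  [4] (T ∧ ¬(F ∨ F)) ∨ (T ∧ F)
  [5] ¬(F ∨ F) ∨ (T ∧ F)
  [6] (¬F ∧ ¬F) ∨ (T ∧ F)
  [7] ¬F ∨ (T ∧ F)
  [8] T ∨ (T ∧ F)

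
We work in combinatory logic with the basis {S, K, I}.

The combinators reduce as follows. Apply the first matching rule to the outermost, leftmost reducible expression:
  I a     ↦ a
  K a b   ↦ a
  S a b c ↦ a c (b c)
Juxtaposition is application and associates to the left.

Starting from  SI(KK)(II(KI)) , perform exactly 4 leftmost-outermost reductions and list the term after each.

  start: SI(KK)(II(KI))
  step 1: I(II(KI))(KK(II(KI)))
  step 2: II(KI)(KK(II(KI)))
  step 3: I(KI)(KK(II(KI)))
  step 4: KI(KK(II(KI)))

Answer: after 4 steps: KI(KK(II(KI)))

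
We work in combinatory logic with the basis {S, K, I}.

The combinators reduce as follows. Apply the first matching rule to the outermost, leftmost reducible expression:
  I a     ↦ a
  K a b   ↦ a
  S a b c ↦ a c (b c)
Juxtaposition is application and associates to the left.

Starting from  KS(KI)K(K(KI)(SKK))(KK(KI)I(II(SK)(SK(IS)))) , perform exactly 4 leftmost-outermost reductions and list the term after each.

Answer: after 4 steps: KI(II(SK)(SK(IS)))

Reduction:
  start: KS(KI)K(K(KI)(SKK))(KK(KI)I(II(SK)(SK(IS))))
  [1] SK(K(KI)(SKK))(KK(KI)I(II(SK)(SK(IS))))
  [2] K(KK(KI)I(II(SK)(SK(IS))))(K(KI)(SKK)(KK(KI)I(II(SK)(SK(IS)))))
  [3] KK(KI)I(II(SK)(SK(IS)))
  [4] KI(II(SK)(SK(IS)))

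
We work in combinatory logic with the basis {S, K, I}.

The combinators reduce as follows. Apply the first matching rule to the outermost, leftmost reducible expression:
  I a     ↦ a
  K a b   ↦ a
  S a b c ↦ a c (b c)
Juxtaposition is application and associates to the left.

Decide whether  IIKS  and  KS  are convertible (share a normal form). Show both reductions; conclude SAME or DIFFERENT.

Answer: SAME — A ⇓ KS, B ⇓ KS

Reduction:
Term A:
  start: IIKS
  [1] IKS
  [2] KS

Term B:
  start: KS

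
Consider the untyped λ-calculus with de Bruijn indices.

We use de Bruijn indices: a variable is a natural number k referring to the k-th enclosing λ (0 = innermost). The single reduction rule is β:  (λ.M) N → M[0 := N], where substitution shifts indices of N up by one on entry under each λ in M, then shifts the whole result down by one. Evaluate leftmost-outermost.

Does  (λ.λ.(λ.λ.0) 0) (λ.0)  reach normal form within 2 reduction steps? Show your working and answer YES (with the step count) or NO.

  start: (λ.λ.(λ.λ.0) 0) (λ.0)
  [1] λ.(λ.λ.0) 0
  [2] λ.λ.0

Answer: YES — reaches normal form λ.λ.0 in 2 ≤ 2 steps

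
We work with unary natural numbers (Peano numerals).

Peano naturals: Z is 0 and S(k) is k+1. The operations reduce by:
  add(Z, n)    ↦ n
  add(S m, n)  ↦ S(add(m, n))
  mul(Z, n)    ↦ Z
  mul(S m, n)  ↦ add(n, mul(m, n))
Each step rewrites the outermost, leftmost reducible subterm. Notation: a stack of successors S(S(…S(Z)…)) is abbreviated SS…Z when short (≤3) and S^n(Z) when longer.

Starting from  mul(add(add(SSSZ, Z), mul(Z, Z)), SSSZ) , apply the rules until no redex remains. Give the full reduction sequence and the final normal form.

Answer: normal form = S^9(Z)  (in 25 steps)

Reduction:
  start: mul(add(add(SSSZ, Z), mul(Z, Z)), SSSZ)
  step 1: mul(add(S(add(SSZ, Z)), mul(Z, Z)), SSSZ)
  step 2: mul(S(add(add(SSZ, Z), mul(Z, Z))), SSSZ)
  step 3: add(SSSZ, mul(add(add(SSZ, Z), mul(Z, Z)), SSSZ))
  step 4: S(add(SSZ, mul(add(add(SSZ, Z), mul(Z, Z)), SSSZ)))
  step 5: S(S(add(SZ, mul(add(add(SSZ, Z), mul(Z, Z)), SSSZ))))
  step 6: S(S(S(add(Z, mul(add(add(SSZ, Z), mul(Z, Z)), SSSZ)))))
  step 7: S(S(S(mul(add(add(SSZ, Z), mul(Z, Z)), SSSZ))))
  step 8: S(S(S(mul(add(S(add(SZ, Z)), mul(Z, Z)), SSSZ))))
  step 9: S(S(S(mul(S(add(add(SZ, Z), mul(Z, Z))), SSSZ))))
  step 10: S(S(S(add(SSSZ, mul(add(add(SZ, Z), mul(Z, Z)), SSSZ)))))
  step 11: S(S(S(S(add(SSZ, mul(add(add(SZ, Z), mul(Z, Z)), SSSZ))))))
  step 12: S(S(S(S(S(add(SZ, mul(add(add(SZ, Z), mul(Z, Z)), SSSZ)))))))
  step 13: S(S(S(S(S(S(add(Z, mul(add(add(SZ, Z), mul(Z, Z)), SSSZ))))))))
  step 14: S(S(S(S(S(S(mul(add(add(SZ, Z), mul(Z, Z)), SSSZ)))))))
  step 15: S(S(S(S(S(S(mul(add(S(add(Z, Z)), mul(Z, Z)), SSSZ)))))))
  step 16: S(S(S(S(S(S(mul(S(add(add(Z, Z), mul(Z, Z))), SSSZ)))))))
  step 17: S(S(S(S(S(S(add(SSSZ, mul(add(add(Z, Z), mul(Z, Z)), SSSZ))))))))
  step 18: S(S(S(S(S(S(S(add(SSZ, mul(add(add(Z, Z), mul(Z, Z)), SSSZ)))))))))
  step 19: S(S(S(S(S(S(S(S(add(SZ, mul(add(add(Z, Z), mul(Z, Z)), SSSZ))))))))))
  step 20: S(S(S(S(S(S(S(S(S(add(Z, mul(add(add(Z, Z), mul(Z, Z)), SSSZ)))))))))))
  step 21: S(S(S(S(S(S(S(S(S(mul(add(add(Z, Z), mul(Z, Z)), SSSZ))))))))))
  step 22: S(S(S(S(S(S(S(S(S(mul(add(Z, mul(Z, Z)), SSSZ))))))))))
  step 23: S(S(S(S(S(S(S(S(S(mul(mul(Z, Z), SSSZ))))))))))
  step 24: S(S(S(S(S(S(S(S(S(mul(Z, SSSZ))))))))))
  step 25: S^9(Z)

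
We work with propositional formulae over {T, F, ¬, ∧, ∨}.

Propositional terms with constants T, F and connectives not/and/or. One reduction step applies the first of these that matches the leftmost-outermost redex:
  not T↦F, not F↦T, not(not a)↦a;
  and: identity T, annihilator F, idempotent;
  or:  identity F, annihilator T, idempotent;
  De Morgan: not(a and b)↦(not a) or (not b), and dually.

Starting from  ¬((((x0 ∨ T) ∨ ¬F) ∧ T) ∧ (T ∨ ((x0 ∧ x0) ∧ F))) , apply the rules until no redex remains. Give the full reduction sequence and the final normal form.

  start: ¬((((x0 ∨ T) ∨ ¬F) ∧ T) ∧ (T ∨ ((x0 ∧ x0) ∧ F)))
  [1] ¬(((x0 ∨ T) ∨ ¬F) ∧ T) ∨ ¬(T ∨ ((x0 ∧ x0) ∧ F))
  [2] (¬((x0 ∨ T) ∨ ¬F) ∨ ¬T) ∨ ¬(T ∨ ((x0 ∧ x0) ∧ F))
  [3] ((¬(x0 ∨ T) ∧ ¬¬F) ∨ ¬T) ∨ ¬(T ∨ ((x0 ∧ x0) ∧ F))
  [4] (((¬x0 ∧ ¬T) ∧ ¬¬F) ∨ ¬T) ∨ ¬(T ∨ ((x0 ∧ x0) ∧ F))
  [5] (((¬x0 ∧ F) ∧ ¬¬F) ∨ ¬T) ∨ ¬(T ∨ ((x0 ∧ x0) ∧ F))
  [6] ((F ∧ ¬¬F) ∨ ¬T) ∨ ¬(T ∨ ((x0 ∧ x0) ∧ F))
  [7] (F ∨ ¬T) ∨ ¬(T ∨ ((x0 ∧ x0) ∧ F))
  [8] ¬T ∨ ¬(T ∨ ((x0 ∧ x0) ∧ F))
  [9] F ∨ ¬(T ∨ ((x0 ∧ x0) ∧ F))
  [10] ¬(T ∨ ((x0 ∧ x0) ∧ F))
  [11] ¬T ∧ ¬((x0 ∧ x0) ∧ F)
  [12] F ∧ ¬((x0 ∧ x0) ∧ F)
  [13] F

Answer: normal form = F  (in 13 steps)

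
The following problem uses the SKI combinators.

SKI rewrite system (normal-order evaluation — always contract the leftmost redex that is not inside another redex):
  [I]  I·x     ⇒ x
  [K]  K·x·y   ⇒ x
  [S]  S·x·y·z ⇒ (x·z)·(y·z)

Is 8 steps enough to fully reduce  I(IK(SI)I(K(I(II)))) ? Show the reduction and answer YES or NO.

  start: I(IK(SI)I(K(I(II))))
  →1  IK(SI)I(K(I(II)))
  →2  K(SI)I(K(I(II)))
  →3  SI(K(I(II)))
  →4  SI(K(II))
  →5  SI(KI)

Answer: YES — reaches normal form SI(KI) in 5 ≤ 8 steps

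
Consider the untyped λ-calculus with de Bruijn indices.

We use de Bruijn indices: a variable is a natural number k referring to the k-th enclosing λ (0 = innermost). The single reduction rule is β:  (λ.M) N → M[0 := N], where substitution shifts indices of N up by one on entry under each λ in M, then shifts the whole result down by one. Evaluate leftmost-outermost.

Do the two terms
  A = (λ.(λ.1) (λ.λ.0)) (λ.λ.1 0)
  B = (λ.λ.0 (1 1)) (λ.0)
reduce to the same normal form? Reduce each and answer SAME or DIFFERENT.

Term A:
  start: (λ.(λ.1) (λ.λ.0)) (λ.λ.1 0)
  [1] (λ.λ.λ.1 0) (λ.λ.0)
  [2] λ.λ.1 0

Term B:
  start: (λ.λ.0 (1 1)) (λ.0)
  [1] λ.0 ((λ.0) (λ.0))
  [2] λ.0 (λ.0)

Answer: DIFFERENT — A ⇓ λ.λ.1 0, B ⇓ λ.0 (λ.0)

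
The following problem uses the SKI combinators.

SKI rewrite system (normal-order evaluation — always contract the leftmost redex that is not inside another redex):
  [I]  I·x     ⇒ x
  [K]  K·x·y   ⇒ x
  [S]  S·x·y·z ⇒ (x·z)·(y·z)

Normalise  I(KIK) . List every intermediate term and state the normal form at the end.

Answer: normal form = I  (in 2 steps)

Derivation:
  start: I(KIK)
  →1  KIK
  →2  I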